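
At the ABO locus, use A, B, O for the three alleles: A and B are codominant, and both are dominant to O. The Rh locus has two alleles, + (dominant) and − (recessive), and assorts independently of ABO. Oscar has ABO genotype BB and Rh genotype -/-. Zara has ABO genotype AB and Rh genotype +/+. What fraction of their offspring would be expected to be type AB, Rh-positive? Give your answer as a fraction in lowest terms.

1/2

ABO cross BB × AB → offspring phenotypes: 1/2 B, 1/2 AB.
Rh cross -/- × +/+ → 1 Rh+.
Independent loci: P(type AB, Rh-positive) = 1/2 × 1 = 1/2.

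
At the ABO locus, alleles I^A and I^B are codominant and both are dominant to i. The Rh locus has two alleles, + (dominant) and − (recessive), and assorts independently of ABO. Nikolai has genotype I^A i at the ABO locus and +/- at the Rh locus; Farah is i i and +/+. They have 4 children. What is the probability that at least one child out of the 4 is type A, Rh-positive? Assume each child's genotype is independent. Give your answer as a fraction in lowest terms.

15/16

ABO cross I^A i × i i → 1/2 O, 1/2 A.
Rh cross +/- × +/+ → 1 Rh+; so P(type A, Rh-positive) = 1/2 × 1 = 1/2 per child.
P(none) = (1/2)^4 = 1/16; P(at least one) = 1 − 1/16 = 15/16.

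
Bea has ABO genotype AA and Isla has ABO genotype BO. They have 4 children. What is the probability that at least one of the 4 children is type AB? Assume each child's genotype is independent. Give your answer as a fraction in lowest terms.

15/16

ABO cross AA × BO → 1/2 A, 1/2 AB.
So P(type AB) = 1/2 per child.
P(none) = (1/2)^4 = 1/16; P(at least one) = 1 − 1/16 = 15/16.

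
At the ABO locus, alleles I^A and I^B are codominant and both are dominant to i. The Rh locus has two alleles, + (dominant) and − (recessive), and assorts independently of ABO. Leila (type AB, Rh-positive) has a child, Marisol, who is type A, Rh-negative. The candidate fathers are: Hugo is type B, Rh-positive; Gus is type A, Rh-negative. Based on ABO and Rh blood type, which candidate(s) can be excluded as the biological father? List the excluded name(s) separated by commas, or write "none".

none

A candidate is excluded only if no genotype consistent with his phenotype could produce a type A, Rh-negative child with a type AB, Rh-positive mother.
Every candidate has at least one consistent genotype combination, so none can be excluded.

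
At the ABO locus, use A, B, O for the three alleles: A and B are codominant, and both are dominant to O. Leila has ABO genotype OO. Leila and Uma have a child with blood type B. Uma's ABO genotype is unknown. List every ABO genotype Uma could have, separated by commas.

AB, BB, BO

For each candidate genotype of Uma, check whether crossing it with OO can produce every observed child phenotype.
  AA → possible child types {A} ✗
  AB → possible child types {A, B} ✓
  AO → possible child types {O, A} ✗
  BB → possible child types {B} ✓
  BO → possible child types {O, B} ✓
  OO → possible child types {O} ✗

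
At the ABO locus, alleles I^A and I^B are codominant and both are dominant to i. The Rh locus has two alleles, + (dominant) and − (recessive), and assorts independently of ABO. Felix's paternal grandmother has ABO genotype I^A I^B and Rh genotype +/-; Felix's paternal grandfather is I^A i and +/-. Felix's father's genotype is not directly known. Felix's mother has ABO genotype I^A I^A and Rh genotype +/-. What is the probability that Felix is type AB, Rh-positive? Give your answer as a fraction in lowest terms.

3/16

Felix's father's ABO genotype from I^A I^B × I^A i: 1/4 I^A I^A, 1/4 I^A I^B, 1/4 I^A i, 1/4 I^B i.
Crossing each possibility with the mother I^A I^A and summing P(type AB): 1/4·0 + 1/4·1/2 + 1/4·0 + 1/4·1/2 = 1/4.
Similarly for Rh via the father's Rh distribution: P(Rh+) = 3/4.
Independent loci: 1/4 × 3/4 = 3/16.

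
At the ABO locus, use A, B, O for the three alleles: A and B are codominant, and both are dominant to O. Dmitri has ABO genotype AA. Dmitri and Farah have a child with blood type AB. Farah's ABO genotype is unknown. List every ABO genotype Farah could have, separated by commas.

AB, BB, BO

For each candidate genotype of Farah, check whether crossing it with AA can produce every observed child phenotype.
  AA → possible child types {A} ✗
  AB → possible child types {A, AB} ✓
  AO → possible child types {A} ✗
  BB → possible child types {AB} ✓
  BO → possible child types {A, AB} ✓
  OO → possible child types {A} ✗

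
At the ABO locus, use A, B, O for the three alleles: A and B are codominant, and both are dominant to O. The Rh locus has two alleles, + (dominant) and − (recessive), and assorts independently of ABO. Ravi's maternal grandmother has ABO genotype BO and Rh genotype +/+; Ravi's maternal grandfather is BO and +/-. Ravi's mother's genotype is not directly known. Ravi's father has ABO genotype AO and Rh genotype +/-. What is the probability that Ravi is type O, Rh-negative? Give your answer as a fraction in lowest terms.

1/32

Ravi's mother's ABO genotype from BO × BO: 1/4 BB, 1/2 BO, 1/4 OO.
Crossing each possibility with the father AO and summing P(type O): 1/4·0 + 1/2·1/4 + 1/4·1/2 = 1/4.
Similarly for Rh via the mother's Rh distribution: P(Rh-) = 1/8.
Independent loci: 1/4 × 1/8 = 1/32.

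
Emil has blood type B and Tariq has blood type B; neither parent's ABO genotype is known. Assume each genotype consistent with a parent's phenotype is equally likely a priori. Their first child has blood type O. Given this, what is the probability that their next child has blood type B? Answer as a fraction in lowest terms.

Possible genotypes: Emil ∈ {BB, BO}; Tariq ∈ {BB, BO}.
Weight each parental genotype pair by prior × P(type-O child):
  BO × BO: posterior weight 1; P(next child type B) = 3/4.
Weighted sum = 3/4.

3/4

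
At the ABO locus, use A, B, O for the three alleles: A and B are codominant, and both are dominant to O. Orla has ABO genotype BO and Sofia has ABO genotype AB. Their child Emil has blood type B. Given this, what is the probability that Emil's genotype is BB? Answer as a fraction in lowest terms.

1/2

Cross BO × AB → 1/4 AB, 1/4 AO, 1/4 BB, 1/4 BO.
Type-B genotypes among offspring: BB (1/4), BO (1/4); total 1/2.
P(BB | type B) = (1/4) / (1/2) = 1/2.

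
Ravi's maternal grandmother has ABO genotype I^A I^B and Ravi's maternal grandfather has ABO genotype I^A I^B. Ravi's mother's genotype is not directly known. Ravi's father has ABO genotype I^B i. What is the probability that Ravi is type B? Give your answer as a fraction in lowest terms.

1/2

Ravi's mother's ABO genotype from I^A I^B × I^A I^B: 1/4 I^A I^A, 1/2 I^A I^B, 1/4 I^B I^B.
Crossing each possibility with the father I^B i and summing P(type B): 1/4·0 + 1/2·1/2 + 1/4·1 = 1/2.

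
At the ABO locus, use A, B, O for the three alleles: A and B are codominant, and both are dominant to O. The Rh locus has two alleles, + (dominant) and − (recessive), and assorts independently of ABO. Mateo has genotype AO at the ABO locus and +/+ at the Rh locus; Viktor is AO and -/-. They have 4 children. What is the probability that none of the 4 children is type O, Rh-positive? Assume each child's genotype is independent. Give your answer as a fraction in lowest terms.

ABO cross AO × AO → 1/4 O, 3/4 A.
Rh cross +/+ × -/- → 1 Rh+; so P(type O, Rh-positive) = 1/4 × 1 = 1/4 per child.
P(not type O, Rh-positive) = 3/4 for one child; (3/4)^4 = 81/256.

81/256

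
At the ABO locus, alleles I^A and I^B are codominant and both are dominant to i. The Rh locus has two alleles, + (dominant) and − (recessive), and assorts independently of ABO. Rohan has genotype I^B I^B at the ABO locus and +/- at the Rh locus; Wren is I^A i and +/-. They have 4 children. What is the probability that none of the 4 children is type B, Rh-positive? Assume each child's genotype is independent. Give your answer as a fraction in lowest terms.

ABO cross I^B I^B × I^A i → 1/2 B, 1/2 AB.
Rh cross +/- × +/- → 3/4 Rh+, 1/4 Rh-; so P(type B, Rh-positive) = 1/2 × 3/4 = 3/8 per child.
P(not type B, Rh-positive) = 5/8 for one child; (5/8)^4 = 625/4096.

625/4096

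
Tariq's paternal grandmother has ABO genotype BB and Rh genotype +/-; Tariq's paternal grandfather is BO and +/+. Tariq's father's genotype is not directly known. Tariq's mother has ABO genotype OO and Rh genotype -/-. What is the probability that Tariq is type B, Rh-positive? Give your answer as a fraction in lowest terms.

9/16

Tariq's father's ABO genotype from BB × BO: 1/2 BB, 1/2 BO.
Crossing each possibility with the mother OO and summing P(type B): 1/2·1 + 1/2·1/2 = 3/4.
Similarly for Rh via the father's Rh distribution: P(Rh+) = 3/4.
Independent loci: 3/4 × 3/4 = 9/16.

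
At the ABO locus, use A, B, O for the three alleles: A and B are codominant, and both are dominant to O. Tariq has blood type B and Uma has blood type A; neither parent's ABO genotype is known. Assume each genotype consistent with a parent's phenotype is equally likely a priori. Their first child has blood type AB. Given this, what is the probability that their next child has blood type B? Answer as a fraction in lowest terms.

5/36

Possible genotypes: Tariq ∈ {BB, BO}; Uma ∈ {AA, AO}.
Weight each parental genotype pair by prior × P(type-AB child):
  BB × AA: posterior weight 4/9; P(next child type B) = 0.
  BB × AO: posterior weight 2/9; P(next child type B) = 1/2.
  BO × AA: posterior weight 2/9; P(next child type B) = 0.
  BO × AO: posterior weight 1/9; P(next child type B) = 1/4.
Weighted sum = 5/36.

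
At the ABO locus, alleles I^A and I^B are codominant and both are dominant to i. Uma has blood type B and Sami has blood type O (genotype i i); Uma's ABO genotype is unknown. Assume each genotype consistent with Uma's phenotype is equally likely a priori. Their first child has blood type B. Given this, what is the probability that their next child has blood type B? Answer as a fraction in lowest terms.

5/6

Possible genotypes: Uma ∈ {I^B I^B, I^B i}; Sami ∈ {i i}.
Weight each parental genotype pair by prior × P(type-B child):
  I^B I^B × i i: posterior weight 2/3; P(next child type B) = 1.
  I^B i × i i: posterior weight 1/3; P(next child type B) = 1/2.
Weighted sum = 5/6.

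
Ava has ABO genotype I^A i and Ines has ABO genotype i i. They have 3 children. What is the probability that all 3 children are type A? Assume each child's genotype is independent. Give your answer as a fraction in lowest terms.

1/8

ABO cross I^A i × i i → 1/2 O, 1/2 A.
So P(type A) = 1/2 per child.
All 3 independent: (1/2)^3 = 1/8.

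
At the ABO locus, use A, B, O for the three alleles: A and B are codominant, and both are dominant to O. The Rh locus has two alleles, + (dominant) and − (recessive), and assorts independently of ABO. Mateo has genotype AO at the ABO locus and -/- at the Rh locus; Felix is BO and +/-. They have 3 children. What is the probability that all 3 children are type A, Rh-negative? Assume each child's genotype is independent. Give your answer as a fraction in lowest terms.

ABO cross AO × BO → 1/4 O, 1/4 A, 1/4 B, 1/4 AB.
Rh cross -/- × +/- → 1/2 Rh+, 1/2 Rh-; so P(type A, Rh-negative) = 1/4 × 1/2 = 1/8 per child.
All 3 independent: (1/8)^3 = 1/512.

1/512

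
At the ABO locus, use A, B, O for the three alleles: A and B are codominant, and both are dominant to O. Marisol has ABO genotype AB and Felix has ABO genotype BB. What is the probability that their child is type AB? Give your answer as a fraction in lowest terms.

1/2

ABO cross AB × BB → offspring phenotypes: 1/2 B, 1/2 AB.
So P(type AB) = 1/2.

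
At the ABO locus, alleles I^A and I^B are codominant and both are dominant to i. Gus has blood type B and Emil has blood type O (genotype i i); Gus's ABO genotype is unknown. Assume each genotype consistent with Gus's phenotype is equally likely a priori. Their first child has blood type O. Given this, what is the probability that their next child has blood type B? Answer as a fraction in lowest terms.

1/2

Possible genotypes: Gus ∈ {I^B I^B, I^B i}; Emil ∈ {i i}.
Weight each parental genotype pair by prior × P(type-O child):
  I^B i × i i: posterior weight 1; P(next child type B) = 1/2.
Weighted sum = 1/2.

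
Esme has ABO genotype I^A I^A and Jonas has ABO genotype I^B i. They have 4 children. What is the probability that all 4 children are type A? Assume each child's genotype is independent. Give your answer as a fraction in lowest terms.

ABO cross I^A I^A × I^B i → 1/2 A, 1/2 AB.
So P(type A) = 1/2 per child.
All 4 independent: (1/2)^4 = 1/16.

1/16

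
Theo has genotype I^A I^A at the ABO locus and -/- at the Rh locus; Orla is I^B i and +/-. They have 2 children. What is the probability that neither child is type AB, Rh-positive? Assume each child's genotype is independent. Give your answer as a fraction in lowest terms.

ABO cross I^A I^A × I^B i → 1/2 A, 1/2 AB.
Rh cross -/- × +/- → 1/2 Rh+, 1/2 Rh-; so P(type AB, Rh-positive) = 1/2 × 1/2 = 1/4 per child.
P(not type AB, Rh-positive) = 3/4 for one child; (3/4)^2 = 9/16.

9/16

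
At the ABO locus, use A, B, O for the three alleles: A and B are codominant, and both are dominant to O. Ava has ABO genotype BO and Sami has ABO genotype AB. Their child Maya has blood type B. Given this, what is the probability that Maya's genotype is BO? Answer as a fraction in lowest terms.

Cross BO × AB → 1/4 AB, 1/4 AO, 1/4 BB, 1/4 BO.
Type-B genotypes among offspring: BB (1/4), BO (1/4); total 1/2.
P(BO | type B) = (1/4) / (1/2) = 1/2.

1/2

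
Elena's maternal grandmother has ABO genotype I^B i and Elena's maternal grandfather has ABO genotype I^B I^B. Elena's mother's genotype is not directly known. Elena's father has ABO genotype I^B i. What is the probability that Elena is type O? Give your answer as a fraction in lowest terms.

1/8

Elena's mother's ABO genotype from I^B i × I^B I^B: 1/2 I^B I^B, 1/2 I^B i.
Crossing each possibility with the father I^B i and summing P(type O): 1/2·0 + 1/2·1/4 = 1/8.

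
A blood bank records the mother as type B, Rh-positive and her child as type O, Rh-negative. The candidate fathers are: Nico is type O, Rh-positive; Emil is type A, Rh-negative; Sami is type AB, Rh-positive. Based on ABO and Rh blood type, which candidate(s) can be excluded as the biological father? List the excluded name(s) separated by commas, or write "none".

Sami

A candidate is excluded only if no genotype consistent with his phenotype could produce a type O, Rh-negative child with a type B, Rh-positive mother.
Sami (type AB, Rh+): no genotype consistent with that phenotype can produce a type-O Rh- child with a type-B mother.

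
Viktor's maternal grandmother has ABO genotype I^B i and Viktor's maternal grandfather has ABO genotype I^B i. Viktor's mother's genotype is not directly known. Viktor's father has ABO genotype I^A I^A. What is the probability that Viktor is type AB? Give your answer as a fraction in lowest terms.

Viktor's mother's ABO genotype from I^B i × I^B i: 1/4 I^B I^B, 1/2 I^B i, 1/4 i i.
Crossing each possibility with the father I^A I^A and summing P(type AB): 1/4·1 + 1/2·1/2 + 1/4·0 = 1/2.

1/2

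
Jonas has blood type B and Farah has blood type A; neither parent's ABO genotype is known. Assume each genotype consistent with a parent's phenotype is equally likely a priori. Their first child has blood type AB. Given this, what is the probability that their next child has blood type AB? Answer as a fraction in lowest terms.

25/36

Possible genotypes: Jonas ∈ {I^B I^B, I^B i}; Farah ∈ {I^A I^A, I^A i}.
Weight each parental genotype pair by prior × P(type-AB child):
  I^B I^B × I^A I^A: posterior weight 4/9; P(next child type AB) = 1.
  I^B I^B × I^A i: posterior weight 2/9; P(next child type AB) = 1/2.
  I^B i × I^A I^A: posterior weight 2/9; P(next child type AB) = 1/2.
  I^B i × I^A i: posterior weight 1/9; P(next child type AB) = 1/4.
Weighted sum = 25/36.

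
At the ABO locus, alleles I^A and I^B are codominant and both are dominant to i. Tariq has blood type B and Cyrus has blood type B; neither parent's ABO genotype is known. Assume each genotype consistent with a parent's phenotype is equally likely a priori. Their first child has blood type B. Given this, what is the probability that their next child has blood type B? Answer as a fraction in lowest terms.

19/20

Possible genotypes: Tariq ∈ {I^B I^B, I^B i}; Cyrus ∈ {I^B I^B, I^B i}.
Weight each parental genotype pair by prior × P(type-B child):
  I^B I^B × I^B I^B: posterior weight 4/15; P(next child type B) = 1.
  I^B I^B × I^B i: posterior weight 4/15; P(next child type B) = 1.
  I^B i × I^B I^B: posterior weight 4/15; P(next child type B) = 1.
  I^B i × I^B i: posterior weight 1/5; P(next child type B) = 3/4.
Weighted sum = 19/20.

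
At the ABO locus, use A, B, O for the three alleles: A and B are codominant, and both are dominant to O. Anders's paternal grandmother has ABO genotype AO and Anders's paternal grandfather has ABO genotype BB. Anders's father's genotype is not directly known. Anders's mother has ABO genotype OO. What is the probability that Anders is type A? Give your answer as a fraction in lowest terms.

Anders's father's ABO genotype from AO × BB: 1/2 AB, 1/2 BO.
Crossing each possibility with the mother OO and summing P(type A): 1/2·1/2 + 1/2·0 = 1/4.

1/4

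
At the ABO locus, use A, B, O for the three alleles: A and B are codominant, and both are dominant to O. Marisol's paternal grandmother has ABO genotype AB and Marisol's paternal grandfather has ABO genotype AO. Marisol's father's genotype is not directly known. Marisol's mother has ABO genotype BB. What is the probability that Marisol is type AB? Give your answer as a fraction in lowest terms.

Marisol's father's ABO genotype from AB × AO: 1/4 AA, 1/4 AB, 1/4 AO, 1/4 BO.
Crossing each possibility with the mother BB and summing P(type AB): 1/4·1 + 1/4·1/2 + 1/4·1/2 + 1/4·0 = 1/2.

1/2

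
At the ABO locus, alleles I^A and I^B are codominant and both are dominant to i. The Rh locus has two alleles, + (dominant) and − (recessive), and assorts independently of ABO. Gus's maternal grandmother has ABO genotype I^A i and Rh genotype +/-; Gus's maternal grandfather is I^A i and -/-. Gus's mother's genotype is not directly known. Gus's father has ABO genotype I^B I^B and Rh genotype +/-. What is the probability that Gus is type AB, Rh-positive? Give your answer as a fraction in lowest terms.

Gus's mother's ABO genotype from I^A i × I^A i: 1/4 I^A I^A, 1/2 I^A i, 1/4 i i.
Crossing each possibility with the father I^B I^B and summing P(type AB): 1/4·1 + 1/2·1/2 + 1/4·0 = 1/2.
Similarly for Rh via the mother's Rh distribution: P(Rh+) = 5/8.
Independent loci: 1/2 × 5/8 = 5/16.

5/16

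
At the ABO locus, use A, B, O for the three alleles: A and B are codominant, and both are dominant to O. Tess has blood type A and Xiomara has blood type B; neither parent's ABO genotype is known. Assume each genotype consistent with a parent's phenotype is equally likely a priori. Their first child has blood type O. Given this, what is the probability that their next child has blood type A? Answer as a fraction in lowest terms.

Possible genotypes: Tess ∈ {AA, AO}; Xiomara ∈ {BB, BO}.
Weight each parental genotype pair by prior × P(type-O child):
  AO × BO: posterior weight 1; P(next child type A) = 1/4.
Weighted sum = 1/4.

1/4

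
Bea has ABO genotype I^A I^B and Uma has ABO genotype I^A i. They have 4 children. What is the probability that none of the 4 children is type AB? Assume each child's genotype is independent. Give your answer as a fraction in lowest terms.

81/256

ABO cross I^A I^B × I^A i → 1/2 A, 1/4 B, 1/4 AB.
So P(type AB) = 1/4 per child.
P(not type AB) = 3/4 for one child; (3/4)^4 = 81/256.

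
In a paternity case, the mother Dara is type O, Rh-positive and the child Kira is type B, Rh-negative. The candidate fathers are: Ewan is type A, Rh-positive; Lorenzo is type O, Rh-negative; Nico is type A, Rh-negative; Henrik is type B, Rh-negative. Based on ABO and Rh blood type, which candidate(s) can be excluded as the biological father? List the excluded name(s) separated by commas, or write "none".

Ewan, Lorenzo, Nico

A candidate is excluded only if no genotype consistent with his phenotype could produce a type B, Rh-negative child with a type O, Rh-positive mother.
Ewan (type A, Rh+): no genotype consistent with that phenotype can produce a type-B Rh- child with a type-O mother.
Lorenzo (type O, Rh-): no genotype consistent with that phenotype can produce a type-B Rh- child with a type-O mother.
Nico (type A, Rh-): no genotype consistent with that phenotype can produce a type-B Rh- child with a type-O mother.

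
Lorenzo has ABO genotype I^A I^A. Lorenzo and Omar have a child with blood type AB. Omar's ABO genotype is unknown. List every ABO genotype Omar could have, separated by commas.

I^A I^B, I^B I^B, I^B i

For each candidate genotype of Omar, check whether crossing it with I^A I^A can produce every observed child phenotype.
  I^A I^A → possible child types {A} ✗
  I^A I^B → possible child types {A, AB} ✓
  I^A i → possible child types {A} ✗
  I^B I^B → possible child types {AB} ✓
  I^B i → possible child types {A, AB} ✓
  i i → possible child types {A} ✗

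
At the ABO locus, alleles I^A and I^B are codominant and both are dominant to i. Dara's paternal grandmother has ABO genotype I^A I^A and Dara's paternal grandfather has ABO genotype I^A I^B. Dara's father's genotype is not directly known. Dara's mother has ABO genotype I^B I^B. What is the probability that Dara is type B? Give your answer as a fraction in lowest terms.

1/4

Dara's father's ABO genotype from I^A I^A × I^A I^B: 1/2 I^A I^A, 1/2 I^A I^B.
Crossing each possibility with the mother I^B I^B and summing P(type B): 1/2·0 + 1/2·1/2 = 1/4.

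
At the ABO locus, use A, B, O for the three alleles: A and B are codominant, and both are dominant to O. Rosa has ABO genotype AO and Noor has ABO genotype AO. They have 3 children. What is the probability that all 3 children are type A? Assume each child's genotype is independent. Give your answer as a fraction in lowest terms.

27/64

ABO cross AO × AO → 1/4 O, 3/4 A.
So P(type A) = 3/4 per child.
All 3 independent: (3/4)^3 = 27/64.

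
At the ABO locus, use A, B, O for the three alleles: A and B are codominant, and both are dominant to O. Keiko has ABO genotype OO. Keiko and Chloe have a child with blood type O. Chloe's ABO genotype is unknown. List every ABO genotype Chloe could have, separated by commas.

For each candidate genotype of Chloe, check whether crossing it with OO can produce every observed child phenotype.
  AA → possible child types {A} ✗
  AB → possible child types {A, B} ✗
  AO → possible child types {O, A} ✓
  BB → possible child types {B} ✗
  BO → possible child types {O, B} ✓
  OO → possible child types {O} ✓

AO, BO, OO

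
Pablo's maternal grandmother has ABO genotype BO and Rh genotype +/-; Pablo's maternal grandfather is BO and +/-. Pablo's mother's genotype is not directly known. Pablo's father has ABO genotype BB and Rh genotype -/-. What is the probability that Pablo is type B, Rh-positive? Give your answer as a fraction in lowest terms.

1/2

Pablo's mother's ABO genotype from BO × BO: 1/4 BB, 1/2 BO, 1/4 OO.
Crossing each possibility with the father BB and summing P(type B): 1/4·1 + 1/2·1 + 1/4·1 = 1.
Similarly for Rh via the mother's Rh distribution: P(Rh+) = 1/2.
Independent loci: 1 × 1/2 = 1/2.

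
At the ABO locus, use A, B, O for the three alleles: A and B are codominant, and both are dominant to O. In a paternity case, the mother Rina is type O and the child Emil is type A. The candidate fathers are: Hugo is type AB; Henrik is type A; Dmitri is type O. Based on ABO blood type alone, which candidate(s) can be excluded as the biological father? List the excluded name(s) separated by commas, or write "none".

Dmitri

A candidate is excluded only if no genotype consistent with his phenotype could produce a type A child with a type O mother.
Dmitri (type O): no genotype consistent with that phenotype can produce a type-A child with a type-O mother.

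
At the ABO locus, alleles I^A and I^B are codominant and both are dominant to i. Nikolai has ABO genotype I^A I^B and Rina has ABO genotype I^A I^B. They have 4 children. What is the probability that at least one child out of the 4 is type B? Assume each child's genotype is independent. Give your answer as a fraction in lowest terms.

ABO cross I^A I^B × I^A I^B → 1/4 A, 1/4 B, 1/2 AB.
So P(type B) = 1/4 per child.
P(none) = (3/4)^4 = 81/256; P(at least one) = 1 − 81/256 = 175/256.

175/256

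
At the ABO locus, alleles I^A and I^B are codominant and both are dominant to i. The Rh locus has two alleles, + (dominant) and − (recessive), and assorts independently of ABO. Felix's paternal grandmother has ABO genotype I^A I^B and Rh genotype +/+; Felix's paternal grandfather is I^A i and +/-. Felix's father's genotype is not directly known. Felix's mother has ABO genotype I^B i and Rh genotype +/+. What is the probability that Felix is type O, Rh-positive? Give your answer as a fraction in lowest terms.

Felix's father's ABO genotype from I^A I^B × I^A i: 1/4 I^A I^A, 1/4 I^A I^B, 1/4 I^A i, 1/4 I^B i.
Crossing each possibility with the mother I^B i and summing P(type O): 1/4·0 + 1/4·0 + 1/4·1/4 + 1/4·1/4 = 1/8.
Similarly for Rh via the father's Rh distribution: P(Rh+) = 1.
Independent loci: 1/8 × 1 = 1/8.

1/8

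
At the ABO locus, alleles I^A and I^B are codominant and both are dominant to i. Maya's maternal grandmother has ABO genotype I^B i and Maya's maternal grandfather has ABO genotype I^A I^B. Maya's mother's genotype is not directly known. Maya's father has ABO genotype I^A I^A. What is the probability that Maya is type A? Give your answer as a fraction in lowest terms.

Maya's mother's ABO genotype from I^B i × I^A I^B: 1/4 I^A I^B, 1/4 I^A i, 1/4 I^B I^B, 1/4 I^B i.
Crossing each possibility with the father I^A I^A and summing P(type A): 1/4·1/2 + 1/4·1 + 1/4·0 + 1/4·1/2 = 1/2.

1/2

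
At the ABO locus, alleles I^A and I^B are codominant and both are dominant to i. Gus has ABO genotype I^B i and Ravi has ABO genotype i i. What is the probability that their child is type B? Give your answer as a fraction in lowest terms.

ABO cross I^B i × i i → offspring phenotypes: 1/2 O, 1/2 B.
So P(type B) = 1/2.

1/2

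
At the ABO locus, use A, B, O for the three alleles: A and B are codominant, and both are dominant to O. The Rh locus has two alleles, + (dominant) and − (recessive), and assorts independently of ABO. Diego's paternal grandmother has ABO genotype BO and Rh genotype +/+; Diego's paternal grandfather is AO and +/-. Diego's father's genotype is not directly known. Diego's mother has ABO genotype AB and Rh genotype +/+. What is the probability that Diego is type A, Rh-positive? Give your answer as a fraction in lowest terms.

Diego's father's ABO genotype from BO × AO: 1/4 AB, 1/4 AO, 1/4 BO, 1/4 OO.
Crossing each possibility with the mother AB and summing P(type A): 1/4·1/4 + 1/4·1/2 + 1/4·1/4 + 1/4·1/2 = 3/8.
Similarly for Rh via the father's Rh distribution: P(Rh+) = 1.
Independent loci: 3/8 × 1 = 3/8.

3/8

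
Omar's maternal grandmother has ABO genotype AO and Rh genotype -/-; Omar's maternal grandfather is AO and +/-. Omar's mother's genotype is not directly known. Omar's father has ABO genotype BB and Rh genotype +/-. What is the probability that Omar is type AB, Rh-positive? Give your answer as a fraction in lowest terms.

5/16

Omar's mother's ABO genotype from AO × AO: 1/4 AA, 1/2 AO, 1/4 OO.
Crossing each possibility with the father BB and summing P(type AB): 1/4·1 + 1/2·1/2 + 1/4·0 = 1/2.
Similarly for Rh via the mother's Rh distribution: P(Rh+) = 5/8.
Independent loci: 1/2 × 5/8 = 5/16.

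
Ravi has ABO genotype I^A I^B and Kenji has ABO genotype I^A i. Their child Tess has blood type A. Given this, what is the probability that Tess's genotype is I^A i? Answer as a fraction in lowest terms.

Cross I^A I^B × I^A i → 1/4 I^A I^A, 1/4 I^A I^B, 1/4 I^A i, 1/4 I^B i.
Type-A genotypes among offspring: I^A I^A (1/4), I^A i (1/4); total 1/2.
P(I^A i | type A) = (1/4) / (1/2) = 1/2.

1/2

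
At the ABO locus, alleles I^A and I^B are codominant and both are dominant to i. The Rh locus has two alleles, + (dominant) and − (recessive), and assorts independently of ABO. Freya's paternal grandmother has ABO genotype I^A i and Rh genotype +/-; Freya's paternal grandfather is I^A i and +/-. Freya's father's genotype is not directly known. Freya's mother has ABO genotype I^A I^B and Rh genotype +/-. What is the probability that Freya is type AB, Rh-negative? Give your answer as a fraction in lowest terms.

1/16

Freya's father's ABO genotype from I^A i × I^A i: 1/4 I^A I^A, 1/2 I^A i, 1/4 i i.
Crossing each possibility with the mother I^A I^B and summing P(type AB): 1/4·1/2 + 1/2·1/4 + 1/4·0 = 1/4.
Similarly for Rh via the father's Rh distribution: P(Rh-) = 1/4.
Independent loci: 1/4 × 1/4 = 1/16.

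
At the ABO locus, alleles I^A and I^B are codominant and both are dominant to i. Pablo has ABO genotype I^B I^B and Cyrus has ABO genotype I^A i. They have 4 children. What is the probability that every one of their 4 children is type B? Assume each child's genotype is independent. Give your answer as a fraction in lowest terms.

1/16

ABO cross I^B I^B × I^A i → 1/2 B, 1/2 AB.
So P(type B) = 1/2 per child.
All 4 independent: (1/2)^4 = 1/16.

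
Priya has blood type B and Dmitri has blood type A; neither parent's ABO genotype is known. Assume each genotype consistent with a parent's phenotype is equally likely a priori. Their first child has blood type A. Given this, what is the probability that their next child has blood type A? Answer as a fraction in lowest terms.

5/12

Possible genotypes: Priya ∈ {BB, BO}; Dmitri ∈ {AA, AO}.
Weight each parental genotype pair by prior × P(type-A child):
  BO × AA: posterior weight 2/3; P(next child type A) = 1/2.
  BO × AO: posterior weight 1/3; P(next child type A) = 1/4.
Weighted sum = 5/12.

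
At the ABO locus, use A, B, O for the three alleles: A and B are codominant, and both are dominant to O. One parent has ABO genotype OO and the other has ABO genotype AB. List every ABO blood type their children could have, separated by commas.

Gametes from OO × AB give offspring ABO genotypes AO, BO, i.e. phenotypes A, B.

A, B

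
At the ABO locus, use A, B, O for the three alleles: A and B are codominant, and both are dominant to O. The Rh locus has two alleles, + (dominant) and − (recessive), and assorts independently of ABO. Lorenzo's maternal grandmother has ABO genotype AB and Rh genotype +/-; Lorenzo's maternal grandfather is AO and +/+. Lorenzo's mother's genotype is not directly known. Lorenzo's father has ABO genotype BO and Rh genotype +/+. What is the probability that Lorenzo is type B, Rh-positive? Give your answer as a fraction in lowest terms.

3/8

Lorenzo's mother's ABO genotype from AB × AO: 1/4 AA, 1/4 AB, 1/4 AO, 1/4 BO.
Crossing each possibility with the father BO and summing P(type B): 1/4·0 + 1/4·1/2 + 1/4·1/4 + 1/4·3/4 = 3/8.
Similarly for Rh via the mother's Rh distribution: P(Rh+) = 1.
Independent loci: 3/8 × 1 = 3/8.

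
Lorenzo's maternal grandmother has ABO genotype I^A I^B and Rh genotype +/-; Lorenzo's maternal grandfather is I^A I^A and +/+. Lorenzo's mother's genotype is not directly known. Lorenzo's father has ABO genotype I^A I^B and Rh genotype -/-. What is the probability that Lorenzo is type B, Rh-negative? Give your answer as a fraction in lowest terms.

Lorenzo's mother's ABO genotype from I^A I^B × I^A I^A: 1/2 I^A I^A, 1/2 I^A I^B.
Crossing each possibility with the father I^A I^B and summing P(type B): 1/2·0 + 1/2·1/4 = 1/8.
Similarly for Rh via the mother's Rh distribution: P(Rh-) = 1/4.
Independent loci: 1/8 × 1/4 = 1/32.

1/32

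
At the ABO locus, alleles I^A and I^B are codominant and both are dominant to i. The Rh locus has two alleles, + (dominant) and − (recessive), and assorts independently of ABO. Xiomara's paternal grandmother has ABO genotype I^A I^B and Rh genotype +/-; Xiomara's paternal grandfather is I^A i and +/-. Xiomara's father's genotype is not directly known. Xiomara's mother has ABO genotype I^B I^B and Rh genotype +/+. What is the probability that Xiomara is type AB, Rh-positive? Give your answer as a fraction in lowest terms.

1/2

Xiomara's father's ABO genotype from I^A I^B × I^A i: 1/4 I^A I^A, 1/4 I^A I^B, 1/4 I^A i, 1/4 I^B i.
Crossing each possibility with the mother I^B I^B and summing P(type AB): 1/4·1 + 1/4·1/2 + 1/4·1/2 + 1/4·0 = 1/2.
Similarly for Rh via the father's Rh distribution: P(Rh+) = 1.
Independent loci: 1/2 × 1 = 1/2.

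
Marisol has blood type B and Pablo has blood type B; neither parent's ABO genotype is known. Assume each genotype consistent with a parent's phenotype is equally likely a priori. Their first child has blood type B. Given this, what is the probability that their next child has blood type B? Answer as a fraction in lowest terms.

Possible genotypes: Marisol ∈ {BB, BO}; Pablo ∈ {BB, BO}.
Weight each parental genotype pair by prior × P(type-B child):
  BB × BB: posterior weight 4/15; P(next child type B) = 1.
  BB × BO: posterior weight 4/15; P(next child type B) = 1.
  BO × BB: posterior weight 4/15; P(next child type B) = 1.
  BO × BO: posterior weight 1/5; P(next child type B) = 3/4.
Weighted sum = 19/20.

19/20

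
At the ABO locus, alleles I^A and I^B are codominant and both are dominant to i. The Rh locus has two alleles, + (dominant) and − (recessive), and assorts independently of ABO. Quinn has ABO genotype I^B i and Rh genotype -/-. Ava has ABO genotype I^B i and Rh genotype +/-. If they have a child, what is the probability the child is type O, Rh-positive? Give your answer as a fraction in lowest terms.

1/8

ABO cross I^B i × I^B i → offspring phenotypes: 1/4 O, 3/4 B.
Rh cross -/- × +/- → 1/2 Rh+, 1/2 Rh-.
Independent loci: P(type O, Rh-positive) = 1/4 × 1/2 = 1/8.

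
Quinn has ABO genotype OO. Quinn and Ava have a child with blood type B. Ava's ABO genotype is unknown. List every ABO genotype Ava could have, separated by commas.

For each candidate genotype of Ava, check whether crossing it with OO can produce every observed child phenotype.
  AA → possible child types {A} ✗
  AB → possible child types {A, B} ✓
  AO → possible child types {O, A} ✗
  BB → possible child types {B} ✓
  BO → possible child types {O, B} ✓
  OO → possible child types {O} ✗

AB, BB, BO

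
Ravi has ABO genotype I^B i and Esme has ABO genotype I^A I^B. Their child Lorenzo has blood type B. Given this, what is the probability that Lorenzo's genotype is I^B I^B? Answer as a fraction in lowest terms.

1/2

Cross I^B i × I^A I^B → 1/4 I^A I^B, 1/4 I^A i, 1/4 I^B I^B, 1/4 I^B i.
Type-B genotypes among offspring: I^B I^B (1/4), I^B i (1/4); total 1/2.
P(I^B I^B | type B) = (1/4) / (1/2) = 1/2.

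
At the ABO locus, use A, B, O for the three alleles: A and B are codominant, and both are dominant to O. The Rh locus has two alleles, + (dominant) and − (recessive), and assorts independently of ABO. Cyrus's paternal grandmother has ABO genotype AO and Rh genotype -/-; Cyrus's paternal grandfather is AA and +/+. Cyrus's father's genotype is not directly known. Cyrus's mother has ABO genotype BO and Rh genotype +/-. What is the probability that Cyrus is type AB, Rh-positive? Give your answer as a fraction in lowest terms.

Cyrus's father's ABO genotype from AO × AA: 1/2 AA, 1/2 AO.
Crossing each possibility with the mother BO and summing P(type AB): 1/2·1/2 + 1/2·1/4 = 3/8.
Similarly for Rh via the father's Rh distribution: P(Rh+) = 3/4.
Independent loci: 3/8 × 3/4 = 9/32.

9/32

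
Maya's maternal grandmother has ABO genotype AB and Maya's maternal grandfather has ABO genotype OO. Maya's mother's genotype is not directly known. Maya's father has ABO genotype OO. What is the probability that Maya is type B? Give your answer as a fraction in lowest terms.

Maya's mother's ABO genotype from AB × OO: 1/2 AO, 1/2 BO.
Crossing each possibility with the father OO and summing P(type B): 1/2·0 + 1/2·1/2 = 1/4.

1/4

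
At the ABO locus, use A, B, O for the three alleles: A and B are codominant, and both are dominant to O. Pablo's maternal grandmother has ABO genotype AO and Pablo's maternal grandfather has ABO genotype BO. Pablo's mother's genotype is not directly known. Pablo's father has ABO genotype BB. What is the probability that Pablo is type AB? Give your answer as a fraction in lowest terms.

Pablo's mother's ABO genotype from AO × BO: 1/4 AB, 1/4 AO, 1/4 BO, 1/4 OO.
Crossing each possibility with the father BB and summing P(type AB): 1/4·1/2 + 1/4·1/2 + 1/4·0 + 1/4·0 = 1/4.

1/4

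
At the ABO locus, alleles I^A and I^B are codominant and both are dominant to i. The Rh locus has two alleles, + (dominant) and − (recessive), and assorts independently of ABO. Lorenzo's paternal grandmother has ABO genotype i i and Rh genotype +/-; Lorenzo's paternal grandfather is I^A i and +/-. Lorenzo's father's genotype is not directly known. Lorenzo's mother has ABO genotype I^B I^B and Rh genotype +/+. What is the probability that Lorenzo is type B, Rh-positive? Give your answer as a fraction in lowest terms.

3/4

Lorenzo's father's ABO genotype from i i × I^A i: 1/2 I^A i, 1/2 i i.
Crossing each possibility with the mother I^B I^B and summing P(type B): 1/2·1/2 + 1/2·1 = 3/4.
Similarly for Rh via the father's Rh distribution: P(Rh+) = 1.
Independent loci: 3/4 × 1 = 3/4.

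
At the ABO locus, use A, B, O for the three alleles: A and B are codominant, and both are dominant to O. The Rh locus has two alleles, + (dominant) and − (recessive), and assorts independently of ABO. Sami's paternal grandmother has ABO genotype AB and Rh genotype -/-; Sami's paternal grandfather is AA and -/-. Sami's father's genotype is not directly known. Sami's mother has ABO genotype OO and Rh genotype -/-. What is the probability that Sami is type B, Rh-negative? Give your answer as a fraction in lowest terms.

1/4

Sami's father's ABO genotype from AB × AA: 1/2 AA, 1/2 AB.
Crossing each possibility with the mother OO and summing P(type B): 1/2·0 + 1/2·1/2 = 1/4.
Similarly for Rh via the father's Rh distribution: P(Rh-) = 1.
Independent loci: 1/4 × 1 = 1/4.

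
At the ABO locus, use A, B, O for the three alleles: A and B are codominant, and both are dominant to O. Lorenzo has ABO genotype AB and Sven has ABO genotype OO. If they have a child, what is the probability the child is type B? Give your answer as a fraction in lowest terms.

1/2

ABO cross AB × OO → offspring phenotypes: 1/2 A, 1/2 B.
So P(type B) = 1/2.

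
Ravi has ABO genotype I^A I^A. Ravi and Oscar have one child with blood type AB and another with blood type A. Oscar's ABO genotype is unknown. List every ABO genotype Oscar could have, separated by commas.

For each candidate genotype of Oscar, check whether crossing it with I^A I^A can produce every observed child phenotype.
  I^A I^A → possible child types {A} ✗
  I^A I^B → possible child types {A, AB} ✓
  I^A i → possible child types {A} ✗
  I^B I^B → possible child types {AB} ✗
  I^B i → possible child types {A, AB} ✓
  i i → possible child types {A} ✗

I^A I^B, I^B i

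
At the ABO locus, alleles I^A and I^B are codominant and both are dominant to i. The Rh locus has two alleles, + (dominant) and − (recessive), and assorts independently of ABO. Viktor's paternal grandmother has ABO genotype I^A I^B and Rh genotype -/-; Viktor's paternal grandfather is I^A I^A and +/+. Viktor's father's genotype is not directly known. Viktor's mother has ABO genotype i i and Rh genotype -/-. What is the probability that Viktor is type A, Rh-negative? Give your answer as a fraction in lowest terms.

3/8

Viktor's father's ABO genotype from I^A I^B × I^A I^A: 1/2 I^A I^A, 1/2 I^A I^B.
Crossing each possibility with the mother i i and summing P(type A): 1/2·1 + 1/2·1/2 = 3/4.
Similarly for Rh via the father's Rh distribution: P(Rh-) = 1/2.
Independent loci: 3/4 × 1/2 = 3/8.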